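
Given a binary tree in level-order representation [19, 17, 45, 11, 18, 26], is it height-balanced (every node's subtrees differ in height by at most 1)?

Tree (level-order array): [19, 17, 45, 11, 18, 26]
Definition: a tree is height-balanced if, at every node, |h(left) - h(right)| <= 1 (empty subtree has height -1).
Bottom-up per-node check:
  node 11: h_left=-1, h_right=-1, diff=0 [OK], height=0
  node 18: h_left=-1, h_right=-1, diff=0 [OK], height=0
  node 17: h_left=0, h_right=0, diff=0 [OK], height=1
  node 26: h_left=-1, h_right=-1, diff=0 [OK], height=0
  node 45: h_left=0, h_right=-1, diff=1 [OK], height=1
  node 19: h_left=1, h_right=1, diff=0 [OK], height=2
All nodes satisfy the balance condition.
Result: Balanced


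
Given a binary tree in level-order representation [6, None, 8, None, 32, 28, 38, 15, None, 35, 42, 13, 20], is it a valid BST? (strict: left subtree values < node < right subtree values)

Level-order array: [6, None, 8, None, 32, 28, 38, 15, None, 35, 42, 13, 20]
Validate using subtree bounds (lo, hi): at each node, require lo < value < hi,
then recurse left with hi=value and right with lo=value.
Preorder trace (stopping at first violation):
  at node 6 with bounds (-inf, +inf): OK
  at node 8 with bounds (6, +inf): OK
  at node 32 with bounds (8, +inf): OK
  at node 28 with bounds (8, 32): OK
  at node 15 with bounds (8, 28): OK
  at node 13 with bounds (8, 15): OK
  at node 20 with bounds (15, 28): OK
  at node 38 with bounds (32, +inf): OK
  at node 35 with bounds (32, 38): OK
  at node 42 with bounds (38, +inf): OK
No violation found at any node.
Result: Valid BST


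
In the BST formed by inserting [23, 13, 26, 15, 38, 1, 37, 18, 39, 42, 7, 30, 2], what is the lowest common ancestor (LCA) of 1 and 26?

Tree insertion order: [23, 13, 26, 15, 38, 1, 37, 18, 39, 42, 7, 30, 2]
Tree (level-order array): [23, 13, 26, 1, 15, None, 38, None, 7, None, 18, 37, 39, 2, None, None, None, 30, None, None, 42]
In a BST, the LCA of p=1, q=26 is the first node v on the
root-to-leaf path with p <= v <= q (go left if both < v, right if both > v).
Walk from root:
  at 23: 1 <= 23 <= 26, this is the LCA
LCA = 23


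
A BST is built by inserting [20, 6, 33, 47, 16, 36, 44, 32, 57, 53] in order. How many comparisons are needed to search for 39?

Search path for 39: 20 -> 33 -> 47 -> 36 -> 44
Found: False
Comparisons: 5


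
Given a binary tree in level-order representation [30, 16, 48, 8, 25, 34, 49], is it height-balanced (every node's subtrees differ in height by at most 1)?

Tree (level-order array): [30, 16, 48, 8, 25, 34, 49]
Definition: a tree is height-balanced if, at every node, |h(left) - h(right)| <= 1 (empty subtree has height -1).
Bottom-up per-node check:
  node 8: h_left=-1, h_right=-1, diff=0 [OK], height=0
  node 25: h_left=-1, h_right=-1, diff=0 [OK], height=0
  node 16: h_left=0, h_right=0, diff=0 [OK], height=1
  node 34: h_left=-1, h_right=-1, diff=0 [OK], height=0
  node 49: h_left=-1, h_right=-1, diff=0 [OK], height=0
  node 48: h_left=0, h_right=0, diff=0 [OK], height=1
  node 30: h_left=1, h_right=1, diff=0 [OK], height=2
All nodes satisfy the balance condition.
Result: Balanced


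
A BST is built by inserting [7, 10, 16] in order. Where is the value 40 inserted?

Starting tree (level order): [7, None, 10, None, 16]
Insertion path: 7 -> 10 -> 16
Result: insert 40 as right child of 16
Final tree (level order): [7, None, 10, None, 16, None, 40]


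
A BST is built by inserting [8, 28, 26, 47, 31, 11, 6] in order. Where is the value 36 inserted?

Starting tree (level order): [8, 6, 28, None, None, 26, 47, 11, None, 31]
Insertion path: 8 -> 28 -> 47 -> 31
Result: insert 36 as right child of 31
Final tree (level order): [8, 6, 28, None, None, 26, 47, 11, None, 31, None, None, None, None, 36]


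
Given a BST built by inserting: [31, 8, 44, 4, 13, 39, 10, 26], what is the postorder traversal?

Tree insertion order: [31, 8, 44, 4, 13, 39, 10, 26]
Tree (level-order array): [31, 8, 44, 4, 13, 39, None, None, None, 10, 26]
Postorder traversal: [4, 10, 26, 13, 8, 39, 44, 31]


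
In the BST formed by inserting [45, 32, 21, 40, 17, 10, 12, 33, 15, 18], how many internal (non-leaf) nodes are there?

Tree built from: [45, 32, 21, 40, 17, 10, 12, 33, 15, 18]
Tree (level-order array): [45, 32, None, 21, 40, 17, None, 33, None, 10, 18, None, None, None, 12, None, None, None, 15]
Rule: An internal node has at least one child.
Per-node child counts:
  node 45: 1 child(ren)
  node 32: 2 child(ren)
  node 21: 1 child(ren)
  node 17: 2 child(ren)
  node 10: 1 child(ren)
  node 12: 1 child(ren)
  node 15: 0 child(ren)
  node 18: 0 child(ren)
  node 40: 1 child(ren)
  node 33: 0 child(ren)
Matching nodes: [45, 32, 21, 17, 10, 12, 40]
Count of internal (non-leaf) nodes: 7


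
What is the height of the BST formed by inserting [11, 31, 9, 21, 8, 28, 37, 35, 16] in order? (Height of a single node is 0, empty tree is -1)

Insertion order: [11, 31, 9, 21, 8, 28, 37, 35, 16]
Tree (level-order array): [11, 9, 31, 8, None, 21, 37, None, None, 16, 28, 35]
Compute height bottom-up (empty subtree = -1):
  height(8) = 1 + max(-1, -1) = 0
  height(9) = 1 + max(0, -1) = 1
  height(16) = 1 + max(-1, -1) = 0
  height(28) = 1 + max(-1, -1) = 0
  height(21) = 1 + max(0, 0) = 1
  height(35) = 1 + max(-1, -1) = 0
  height(37) = 1 + max(0, -1) = 1
  height(31) = 1 + max(1, 1) = 2
  height(11) = 1 + max(1, 2) = 3
Height = 3


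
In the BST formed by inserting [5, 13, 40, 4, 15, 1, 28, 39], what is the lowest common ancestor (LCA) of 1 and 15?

Tree insertion order: [5, 13, 40, 4, 15, 1, 28, 39]
Tree (level-order array): [5, 4, 13, 1, None, None, 40, None, None, 15, None, None, 28, None, 39]
In a BST, the LCA of p=1, q=15 is the first node v on the
root-to-leaf path with p <= v <= q (go left if both < v, right if both > v).
Walk from root:
  at 5: 1 <= 5 <= 15, this is the LCA
LCA = 5


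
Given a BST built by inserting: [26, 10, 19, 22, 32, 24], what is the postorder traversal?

Tree insertion order: [26, 10, 19, 22, 32, 24]
Tree (level-order array): [26, 10, 32, None, 19, None, None, None, 22, None, 24]
Postorder traversal: [24, 22, 19, 10, 32, 26]


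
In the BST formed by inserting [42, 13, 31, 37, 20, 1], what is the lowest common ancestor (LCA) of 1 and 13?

Tree insertion order: [42, 13, 31, 37, 20, 1]
Tree (level-order array): [42, 13, None, 1, 31, None, None, 20, 37]
In a BST, the LCA of p=1, q=13 is the first node v on the
root-to-leaf path with p <= v <= q (go left if both < v, right if both > v).
Walk from root:
  at 42: both 1 and 13 < 42, go left
  at 13: 1 <= 13 <= 13, this is the LCA
LCA = 13


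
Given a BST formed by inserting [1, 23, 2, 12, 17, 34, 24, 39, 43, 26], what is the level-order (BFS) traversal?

Tree insertion order: [1, 23, 2, 12, 17, 34, 24, 39, 43, 26]
Tree (level-order array): [1, None, 23, 2, 34, None, 12, 24, 39, None, 17, None, 26, None, 43]
BFS from the root, enqueuing left then right child of each popped node:
  queue [1] -> pop 1, enqueue [23], visited so far: [1]
  queue [23] -> pop 23, enqueue [2, 34], visited so far: [1, 23]
  queue [2, 34] -> pop 2, enqueue [12], visited so far: [1, 23, 2]
  queue [34, 12] -> pop 34, enqueue [24, 39], visited so far: [1, 23, 2, 34]
  queue [12, 24, 39] -> pop 12, enqueue [17], visited so far: [1, 23, 2, 34, 12]
  queue [24, 39, 17] -> pop 24, enqueue [26], visited so far: [1, 23, 2, 34, 12, 24]
  queue [39, 17, 26] -> pop 39, enqueue [43], visited so far: [1, 23, 2, 34, 12, 24, 39]
  queue [17, 26, 43] -> pop 17, enqueue [none], visited so far: [1, 23, 2, 34, 12, 24, 39, 17]
  queue [26, 43] -> pop 26, enqueue [none], visited so far: [1, 23, 2, 34, 12, 24, 39, 17, 26]
  queue [43] -> pop 43, enqueue [none], visited so far: [1, 23, 2, 34, 12, 24, 39, 17, 26, 43]
Result: [1, 23, 2, 34, 12, 24, 39, 17, 26, 43]


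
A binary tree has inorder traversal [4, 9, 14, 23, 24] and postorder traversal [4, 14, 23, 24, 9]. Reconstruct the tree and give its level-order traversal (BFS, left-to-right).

Inorder:   [4, 9, 14, 23, 24]
Postorder: [4, 14, 23, 24, 9]
Algorithm: postorder visits root last, so walk postorder right-to-left;
each value is the root of the current inorder slice — split it at that
value, recurse on the right subtree first, then the left.
Recursive splits:
  root=9; inorder splits into left=[4], right=[14, 23, 24]
  root=24; inorder splits into left=[14, 23], right=[]
  root=23; inorder splits into left=[14], right=[]
  root=14; inorder splits into left=[], right=[]
  root=4; inorder splits into left=[], right=[]
Reconstructed level-order: [9, 4, 24, 23, 14]


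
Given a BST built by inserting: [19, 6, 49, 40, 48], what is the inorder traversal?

Tree insertion order: [19, 6, 49, 40, 48]
Tree (level-order array): [19, 6, 49, None, None, 40, None, None, 48]
Inorder traversal: [6, 19, 40, 48, 49]


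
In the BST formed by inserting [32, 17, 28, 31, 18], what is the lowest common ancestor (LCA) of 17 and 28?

Tree insertion order: [32, 17, 28, 31, 18]
Tree (level-order array): [32, 17, None, None, 28, 18, 31]
In a BST, the LCA of p=17, q=28 is the first node v on the
root-to-leaf path with p <= v <= q (go left if both < v, right if both > v).
Walk from root:
  at 32: both 17 and 28 < 32, go left
  at 17: 17 <= 17 <= 28, this is the LCA
LCA = 17


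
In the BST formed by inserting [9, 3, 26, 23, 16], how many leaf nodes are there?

Tree built from: [9, 3, 26, 23, 16]
Tree (level-order array): [9, 3, 26, None, None, 23, None, 16]
Rule: A leaf has 0 children.
Per-node child counts:
  node 9: 2 child(ren)
  node 3: 0 child(ren)
  node 26: 1 child(ren)
  node 23: 1 child(ren)
  node 16: 0 child(ren)
Matching nodes: [3, 16]
Count of leaf nodes: 2


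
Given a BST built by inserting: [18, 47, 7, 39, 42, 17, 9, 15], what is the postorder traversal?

Tree insertion order: [18, 47, 7, 39, 42, 17, 9, 15]
Tree (level-order array): [18, 7, 47, None, 17, 39, None, 9, None, None, 42, None, 15]
Postorder traversal: [15, 9, 17, 7, 42, 39, 47, 18]


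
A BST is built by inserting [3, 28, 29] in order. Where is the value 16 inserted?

Starting tree (level order): [3, None, 28, None, 29]
Insertion path: 3 -> 28
Result: insert 16 as left child of 28
Final tree (level order): [3, None, 28, 16, 29]


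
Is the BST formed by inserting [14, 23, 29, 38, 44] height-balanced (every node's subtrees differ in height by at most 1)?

Tree (level-order array): [14, None, 23, None, 29, None, 38, None, 44]
Definition: a tree is height-balanced if, at every node, |h(left) - h(right)| <= 1 (empty subtree has height -1).
Bottom-up per-node check:
  node 44: h_left=-1, h_right=-1, diff=0 [OK], height=0
  node 38: h_left=-1, h_right=0, diff=1 [OK], height=1
  node 29: h_left=-1, h_right=1, diff=2 [FAIL (|-1-1|=2 > 1)], height=2
  node 23: h_left=-1, h_right=2, diff=3 [FAIL (|-1-2|=3 > 1)], height=3
  node 14: h_left=-1, h_right=3, diff=4 [FAIL (|-1-3|=4 > 1)], height=4
Node 29 violates the condition: |-1 - 1| = 2 > 1.
Result: Not balanced


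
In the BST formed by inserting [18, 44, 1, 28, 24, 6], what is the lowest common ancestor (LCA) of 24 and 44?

Tree insertion order: [18, 44, 1, 28, 24, 6]
Tree (level-order array): [18, 1, 44, None, 6, 28, None, None, None, 24]
In a BST, the LCA of p=24, q=44 is the first node v on the
root-to-leaf path with p <= v <= q (go left if both < v, right if both > v).
Walk from root:
  at 18: both 24 and 44 > 18, go right
  at 44: 24 <= 44 <= 44, this is the LCA
LCA = 44


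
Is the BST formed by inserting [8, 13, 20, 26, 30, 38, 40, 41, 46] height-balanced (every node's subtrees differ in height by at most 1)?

Tree (level-order array): [8, None, 13, None, 20, None, 26, None, 30, None, 38, None, 40, None, 41, None, 46]
Definition: a tree is height-balanced if, at every node, |h(left) - h(right)| <= 1 (empty subtree has height -1).
Bottom-up per-node check:
  node 46: h_left=-1, h_right=-1, diff=0 [OK], height=0
  node 41: h_left=-1, h_right=0, diff=1 [OK], height=1
  node 40: h_left=-1, h_right=1, diff=2 [FAIL (|-1-1|=2 > 1)], height=2
  node 38: h_left=-1, h_right=2, diff=3 [FAIL (|-1-2|=3 > 1)], height=3
  node 30: h_left=-1, h_right=3, diff=4 [FAIL (|-1-3|=4 > 1)], height=4
  node 26: h_left=-1, h_right=4, diff=5 [FAIL (|-1-4|=5 > 1)], height=5
  node 20: h_left=-1, h_right=5, diff=6 [FAIL (|-1-5|=6 > 1)], height=6
  node 13: h_left=-1, h_right=6, diff=7 [FAIL (|-1-6|=7 > 1)], height=7
  node 8: h_left=-1, h_right=7, diff=8 [FAIL (|-1-7|=8 > 1)], height=8
Node 40 violates the condition: |-1 - 1| = 2 > 1.
Result: Not balanced


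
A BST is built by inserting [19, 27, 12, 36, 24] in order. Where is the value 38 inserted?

Starting tree (level order): [19, 12, 27, None, None, 24, 36]
Insertion path: 19 -> 27 -> 36
Result: insert 38 as right child of 36
Final tree (level order): [19, 12, 27, None, None, 24, 36, None, None, None, 38]


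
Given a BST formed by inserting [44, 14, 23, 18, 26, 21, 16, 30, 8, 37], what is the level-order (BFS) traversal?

Tree insertion order: [44, 14, 23, 18, 26, 21, 16, 30, 8, 37]
Tree (level-order array): [44, 14, None, 8, 23, None, None, 18, 26, 16, 21, None, 30, None, None, None, None, None, 37]
BFS from the root, enqueuing left then right child of each popped node:
  queue [44] -> pop 44, enqueue [14], visited so far: [44]
  queue [14] -> pop 14, enqueue [8, 23], visited so far: [44, 14]
  queue [8, 23] -> pop 8, enqueue [none], visited so far: [44, 14, 8]
  queue [23] -> pop 23, enqueue [18, 26], visited so far: [44, 14, 8, 23]
  queue [18, 26] -> pop 18, enqueue [16, 21], visited so far: [44, 14, 8, 23, 18]
  queue [26, 16, 21] -> pop 26, enqueue [30], visited so far: [44, 14, 8, 23, 18, 26]
  queue [16, 21, 30] -> pop 16, enqueue [none], visited so far: [44, 14, 8, 23, 18, 26, 16]
  queue [21, 30] -> pop 21, enqueue [none], visited so far: [44, 14, 8, 23, 18, 26, 16, 21]
  queue [30] -> pop 30, enqueue [37], visited so far: [44, 14, 8, 23, 18, 26, 16, 21, 30]
  queue [37] -> pop 37, enqueue [none], visited so far: [44, 14, 8, 23, 18, 26, 16, 21, 30, 37]
Result: [44, 14, 8, 23, 18, 26, 16, 21, 30, 37]


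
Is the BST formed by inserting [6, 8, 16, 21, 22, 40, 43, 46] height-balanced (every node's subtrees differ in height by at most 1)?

Tree (level-order array): [6, None, 8, None, 16, None, 21, None, 22, None, 40, None, 43, None, 46]
Definition: a tree is height-balanced if, at every node, |h(left) - h(right)| <= 1 (empty subtree has height -1).
Bottom-up per-node check:
  node 46: h_left=-1, h_right=-1, diff=0 [OK], height=0
  node 43: h_left=-1, h_right=0, diff=1 [OK], height=1
  node 40: h_left=-1, h_right=1, diff=2 [FAIL (|-1-1|=2 > 1)], height=2
  node 22: h_left=-1, h_right=2, diff=3 [FAIL (|-1-2|=3 > 1)], height=3
  node 21: h_left=-1, h_right=3, diff=4 [FAIL (|-1-3|=4 > 1)], height=4
  node 16: h_left=-1, h_right=4, diff=5 [FAIL (|-1-4|=5 > 1)], height=5
  node 8: h_left=-1, h_right=5, diff=6 [FAIL (|-1-5|=6 > 1)], height=6
  node 6: h_left=-1, h_right=6, diff=7 [FAIL (|-1-6|=7 > 1)], height=7
Node 40 violates the condition: |-1 - 1| = 2 > 1.
Result: Not balanced


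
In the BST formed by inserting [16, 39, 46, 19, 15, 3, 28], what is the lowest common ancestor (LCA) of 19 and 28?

Tree insertion order: [16, 39, 46, 19, 15, 3, 28]
Tree (level-order array): [16, 15, 39, 3, None, 19, 46, None, None, None, 28]
In a BST, the LCA of p=19, q=28 is the first node v on the
root-to-leaf path with p <= v <= q (go left if both < v, right if both > v).
Walk from root:
  at 16: both 19 and 28 > 16, go right
  at 39: both 19 and 28 < 39, go left
  at 19: 19 <= 19 <= 28, this is the LCA
LCA = 19


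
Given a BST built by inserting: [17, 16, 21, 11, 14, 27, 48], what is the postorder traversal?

Tree insertion order: [17, 16, 21, 11, 14, 27, 48]
Tree (level-order array): [17, 16, 21, 11, None, None, 27, None, 14, None, 48]
Postorder traversal: [14, 11, 16, 48, 27, 21, 17]


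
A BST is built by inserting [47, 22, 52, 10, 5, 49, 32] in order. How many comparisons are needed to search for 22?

Search path for 22: 47 -> 22
Found: True
Comparisons: 2


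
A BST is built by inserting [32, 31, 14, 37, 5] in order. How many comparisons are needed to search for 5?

Search path for 5: 32 -> 31 -> 14 -> 5
Found: True
Comparisons: 4


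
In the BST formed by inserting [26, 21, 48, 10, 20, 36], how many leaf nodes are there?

Tree built from: [26, 21, 48, 10, 20, 36]
Tree (level-order array): [26, 21, 48, 10, None, 36, None, None, 20]
Rule: A leaf has 0 children.
Per-node child counts:
  node 26: 2 child(ren)
  node 21: 1 child(ren)
  node 10: 1 child(ren)
  node 20: 0 child(ren)
  node 48: 1 child(ren)
  node 36: 0 child(ren)
Matching nodes: [20, 36]
Count of leaf nodes: 2


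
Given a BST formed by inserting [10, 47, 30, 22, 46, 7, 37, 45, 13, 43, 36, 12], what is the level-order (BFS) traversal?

Tree insertion order: [10, 47, 30, 22, 46, 7, 37, 45, 13, 43, 36, 12]
Tree (level-order array): [10, 7, 47, None, None, 30, None, 22, 46, 13, None, 37, None, 12, None, 36, 45, None, None, None, None, 43]
BFS from the root, enqueuing left then right child of each popped node:
  queue [10] -> pop 10, enqueue [7, 47], visited so far: [10]
  queue [7, 47] -> pop 7, enqueue [none], visited so far: [10, 7]
  queue [47] -> pop 47, enqueue [30], visited so far: [10, 7, 47]
  queue [30] -> pop 30, enqueue [22, 46], visited so far: [10, 7, 47, 30]
  queue [22, 46] -> pop 22, enqueue [13], visited so far: [10, 7, 47, 30, 22]
  queue [46, 13] -> pop 46, enqueue [37], visited so far: [10, 7, 47, 30, 22, 46]
  queue [13, 37] -> pop 13, enqueue [12], visited so far: [10, 7, 47, 30, 22, 46, 13]
  queue [37, 12] -> pop 37, enqueue [36, 45], visited so far: [10, 7, 47, 30, 22, 46, 13, 37]
  queue [12, 36, 45] -> pop 12, enqueue [none], visited so far: [10, 7, 47, 30, 22, 46, 13, 37, 12]
  queue [36, 45] -> pop 36, enqueue [none], visited so far: [10, 7, 47, 30, 22, 46, 13, 37, 12, 36]
  queue [45] -> pop 45, enqueue [43], visited so far: [10, 7, 47, 30, 22, 46, 13, 37, 12, 36, 45]
  queue [43] -> pop 43, enqueue [none], visited so far: [10, 7, 47, 30, 22, 46, 13, 37, 12, 36, 45, 43]
Result: [10, 7, 47, 30, 22, 46, 13, 37, 12, 36, 45, 43]


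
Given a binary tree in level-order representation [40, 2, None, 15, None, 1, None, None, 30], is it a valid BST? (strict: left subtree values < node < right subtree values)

Level-order array: [40, 2, None, 15, None, 1, None, None, 30]
Validate using subtree bounds (lo, hi): at each node, require lo < value < hi,
then recurse left with hi=value and right with lo=value.
Preorder trace (stopping at first violation):
  at node 40 with bounds (-inf, +inf): OK
  at node 2 with bounds (-inf, 40): OK
  at node 15 with bounds (-inf, 2): VIOLATION
Node 15 violates its bound: not (-inf < 15 < 2).
Result: Not a valid BST


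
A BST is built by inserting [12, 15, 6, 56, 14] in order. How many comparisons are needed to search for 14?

Search path for 14: 12 -> 15 -> 14
Found: True
Comparisons: 3


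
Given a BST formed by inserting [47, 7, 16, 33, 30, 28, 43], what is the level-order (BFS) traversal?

Tree insertion order: [47, 7, 16, 33, 30, 28, 43]
Tree (level-order array): [47, 7, None, None, 16, None, 33, 30, 43, 28]
BFS from the root, enqueuing left then right child of each popped node:
  queue [47] -> pop 47, enqueue [7], visited so far: [47]
  queue [7] -> pop 7, enqueue [16], visited so far: [47, 7]
  queue [16] -> pop 16, enqueue [33], visited so far: [47, 7, 16]
  queue [33] -> pop 33, enqueue [30, 43], visited so far: [47, 7, 16, 33]
  queue [30, 43] -> pop 30, enqueue [28], visited so far: [47, 7, 16, 33, 30]
  queue [43, 28] -> pop 43, enqueue [none], visited so far: [47, 7, 16, 33, 30, 43]
  queue [28] -> pop 28, enqueue [none], visited so far: [47, 7, 16, 33, 30, 43, 28]
Result: [47, 7, 16, 33, 30, 43, 28]


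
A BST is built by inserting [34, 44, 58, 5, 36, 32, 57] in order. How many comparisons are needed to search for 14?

Search path for 14: 34 -> 5 -> 32
Found: False
Comparisons: 3


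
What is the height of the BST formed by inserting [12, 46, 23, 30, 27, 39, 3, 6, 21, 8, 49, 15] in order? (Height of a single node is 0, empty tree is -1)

Insertion order: [12, 46, 23, 30, 27, 39, 3, 6, 21, 8, 49, 15]
Tree (level-order array): [12, 3, 46, None, 6, 23, 49, None, 8, 21, 30, None, None, None, None, 15, None, 27, 39]
Compute height bottom-up (empty subtree = -1):
  height(8) = 1 + max(-1, -1) = 0
  height(6) = 1 + max(-1, 0) = 1
  height(3) = 1 + max(-1, 1) = 2
  height(15) = 1 + max(-1, -1) = 0
  height(21) = 1 + max(0, -1) = 1
  height(27) = 1 + max(-1, -1) = 0
  height(39) = 1 + max(-1, -1) = 0
  height(30) = 1 + max(0, 0) = 1
  height(23) = 1 + max(1, 1) = 2
  height(49) = 1 + max(-1, -1) = 0
  height(46) = 1 + max(2, 0) = 3
  height(12) = 1 + max(2, 3) = 4
Height = 4


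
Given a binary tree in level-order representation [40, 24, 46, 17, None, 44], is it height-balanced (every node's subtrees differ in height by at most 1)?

Tree (level-order array): [40, 24, 46, 17, None, 44]
Definition: a tree is height-balanced if, at every node, |h(left) - h(right)| <= 1 (empty subtree has height -1).
Bottom-up per-node check:
  node 17: h_left=-1, h_right=-1, diff=0 [OK], height=0
  node 24: h_left=0, h_right=-1, diff=1 [OK], height=1
  node 44: h_left=-1, h_right=-1, diff=0 [OK], height=0
  node 46: h_left=0, h_right=-1, diff=1 [OK], height=1
  node 40: h_left=1, h_right=1, diff=0 [OK], height=2
All nodes satisfy the balance condition.
Result: Balanced


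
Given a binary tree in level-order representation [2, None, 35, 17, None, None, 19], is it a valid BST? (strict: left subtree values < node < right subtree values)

Level-order array: [2, None, 35, 17, None, None, 19]
Validate using subtree bounds (lo, hi): at each node, require lo < value < hi,
then recurse left with hi=value and right with lo=value.
Preorder trace (stopping at first violation):
  at node 2 with bounds (-inf, +inf): OK
  at node 35 with bounds (2, +inf): OK
  at node 17 with bounds (2, 35): OK
  at node 19 with bounds (17, 35): OK
No violation found at any node.
Result: Valid BST


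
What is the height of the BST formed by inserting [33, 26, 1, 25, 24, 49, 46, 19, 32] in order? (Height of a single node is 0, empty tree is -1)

Insertion order: [33, 26, 1, 25, 24, 49, 46, 19, 32]
Tree (level-order array): [33, 26, 49, 1, 32, 46, None, None, 25, None, None, None, None, 24, None, 19]
Compute height bottom-up (empty subtree = -1):
  height(19) = 1 + max(-1, -1) = 0
  height(24) = 1 + max(0, -1) = 1
  height(25) = 1 + max(1, -1) = 2
  height(1) = 1 + max(-1, 2) = 3
  height(32) = 1 + max(-1, -1) = 0
  height(26) = 1 + max(3, 0) = 4
  height(46) = 1 + max(-1, -1) = 0
  height(49) = 1 + max(0, -1) = 1
  height(33) = 1 + max(4, 1) = 5
Height = 5


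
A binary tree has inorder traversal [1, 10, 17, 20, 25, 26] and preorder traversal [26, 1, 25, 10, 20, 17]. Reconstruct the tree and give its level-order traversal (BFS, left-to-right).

Inorder:  [1, 10, 17, 20, 25, 26]
Preorder: [26, 1, 25, 10, 20, 17]
Algorithm: preorder visits root first, so consume preorder in order;
for each root, split the current inorder slice at that value into
left-subtree inorder and right-subtree inorder, then recurse.
Recursive splits:
  root=26; inorder splits into left=[1, 10, 17, 20, 25], right=[]
  root=1; inorder splits into left=[], right=[10, 17, 20, 25]
  root=25; inorder splits into left=[10, 17, 20], right=[]
  root=10; inorder splits into left=[], right=[17, 20]
  root=20; inorder splits into left=[17], right=[]
  root=17; inorder splits into left=[], right=[]
Reconstructed level-order: [26, 1, 25, 10, 20, 17]


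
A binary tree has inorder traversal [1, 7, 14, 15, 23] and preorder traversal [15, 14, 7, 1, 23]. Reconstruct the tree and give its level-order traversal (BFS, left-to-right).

Inorder:  [1, 7, 14, 15, 23]
Preorder: [15, 14, 7, 1, 23]
Algorithm: preorder visits root first, so consume preorder in order;
for each root, split the current inorder slice at that value into
left-subtree inorder and right-subtree inorder, then recurse.
Recursive splits:
  root=15; inorder splits into left=[1, 7, 14], right=[23]
  root=14; inorder splits into left=[1, 7], right=[]
  root=7; inorder splits into left=[1], right=[]
  root=1; inorder splits into left=[], right=[]
  root=23; inorder splits into left=[], right=[]
Reconstructed level-order: [15, 14, 23, 7, 1]


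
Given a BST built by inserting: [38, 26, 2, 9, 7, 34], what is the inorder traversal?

Tree insertion order: [38, 26, 2, 9, 7, 34]
Tree (level-order array): [38, 26, None, 2, 34, None, 9, None, None, 7]
Inorder traversal: [2, 7, 9, 26, 34, 38]


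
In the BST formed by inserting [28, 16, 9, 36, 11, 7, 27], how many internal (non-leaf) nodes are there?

Tree built from: [28, 16, 9, 36, 11, 7, 27]
Tree (level-order array): [28, 16, 36, 9, 27, None, None, 7, 11]
Rule: An internal node has at least one child.
Per-node child counts:
  node 28: 2 child(ren)
  node 16: 2 child(ren)
  node 9: 2 child(ren)
  node 7: 0 child(ren)
  node 11: 0 child(ren)
  node 27: 0 child(ren)
  node 36: 0 child(ren)
Matching nodes: [28, 16, 9]
Count of internal (non-leaf) nodes: 3


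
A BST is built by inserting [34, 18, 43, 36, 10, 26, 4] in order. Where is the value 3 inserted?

Starting tree (level order): [34, 18, 43, 10, 26, 36, None, 4]
Insertion path: 34 -> 18 -> 10 -> 4
Result: insert 3 as left child of 4
Final tree (level order): [34, 18, 43, 10, 26, 36, None, 4, None, None, None, None, None, 3]


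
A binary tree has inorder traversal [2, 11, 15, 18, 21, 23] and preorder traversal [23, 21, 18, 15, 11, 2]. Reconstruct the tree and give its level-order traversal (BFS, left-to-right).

Inorder:  [2, 11, 15, 18, 21, 23]
Preorder: [23, 21, 18, 15, 11, 2]
Algorithm: preorder visits root first, so consume preorder in order;
for each root, split the current inorder slice at that value into
left-subtree inorder and right-subtree inorder, then recurse.
Recursive splits:
  root=23; inorder splits into left=[2, 11, 15, 18, 21], right=[]
  root=21; inorder splits into left=[2, 11, 15, 18], right=[]
  root=18; inorder splits into left=[2, 11, 15], right=[]
  root=15; inorder splits into left=[2, 11], right=[]
  root=11; inorder splits into left=[2], right=[]
  root=2; inorder splits into left=[], right=[]
Reconstructed level-order: [23, 21, 18, 15, 11, 2]


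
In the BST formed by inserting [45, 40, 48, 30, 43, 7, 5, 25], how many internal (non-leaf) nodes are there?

Tree built from: [45, 40, 48, 30, 43, 7, 5, 25]
Tree (level-order array): [45, 40, 48, 30, 43, None, None, 7, None, None, None, 5, 25]
Rule: An internal node has at least one child.
Per-node child counts:
  node 45: 2 child(ren)
  node 40: 2 child(ren)
  node 30: 1 child(ren)
  node 7: 2 child(ren)
  node 5: 0 child(ren)
  node 25: 0 child(ren)
  node 43: 0 child(ren)
  node 48: 0 child(ren)
Matching nodes: [45, 40, 30, 7]
Count of internal (non-leaf) nodes: 4


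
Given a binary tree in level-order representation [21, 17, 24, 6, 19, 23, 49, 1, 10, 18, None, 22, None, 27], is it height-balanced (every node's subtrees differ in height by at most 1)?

Tree (level-order array): [21, 17, 24, 6, 19, 23, 49, 1, 10, 18, None, 22, None, 27]
Definition: a tree is height-balanced if, at every node, |h(left) - h(right)| <= 1 (empty subtree has height -1).
Bottom-up per-node check:
  node 1: h_left=-1, h_right=-1, diff=0 [OK], height=0
  node 10: h_left=-1, h_right=-1, diff=0 [OK], height=0
  node 6: h_left=0, h_right=0, diff=0 [OK], height=1
  node 18: h_left=-1, h_right=-1, diff=0 [OK], height=0
  node 19: h_left=0, h_right=-1, diff=1 [OK], height=1
  node 17: h_left=1, h_right=1, diff=0 [OK], height=2
  node 22: h_left=-1, h_right=-1, diff=0 [OK], height=0
  node 23: h_left=0, h_right=-1, diff=1 [OK], height=1
  node 27: h_left=-1, h_right=-1, diff=0 [OK], height=0
  node 49: h_left=0, h_right=-1, diff=1 [OK], height=1
  node 24: h_left=1, h_right=1, diff=0 [OK], height=2
  node 21: h_left=2, h_right=2, diff=0 [OK], height=3
All nodes satisfy the balance condition.
Result: Balanced


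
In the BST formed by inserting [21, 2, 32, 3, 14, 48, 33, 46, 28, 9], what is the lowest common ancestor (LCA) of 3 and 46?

Tree insertion order: [21, 2, 32, 3, 14, 48, 33, 46, 28, 9]
Tree (level-order array): [21, 2, 32, None, 3, 28, 48, None, 14, None, None, 33, None, 9, None, None, 46]
In a BST, the LCA of p=3, q=46 is the first node v on the
root-to-leaf path with p <= v <= q (go left if both < v, right if both > v).
Walk from root:
  at 21: 3 <= 21 <= 46, this is the LCA
LCA = 21


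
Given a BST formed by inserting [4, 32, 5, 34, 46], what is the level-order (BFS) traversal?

Tree insertion order: [4, 32, 5, 34, 46]
Tree (level-order array): [4, None, 32, 5, 34, None, None, None, 46]
BFS from the root, enqueuing left then right child of each popped node:
  queue [4] -> pop 4, enqueue [32], visited so far: [4]
  queue [32] -> pop 32, enqueue [5, 34], visited so far: [4, 32]
  queue [5, 34] -> pop 5, enqueue [none], visited so far: [4, 32, 5]
  queue [34] -> pop 34, enqueue [46], visited so far: [4, 32, 5, 34]
  queue [46] -> pop 46, enqueue [none], visited so far: [4, 32, 5, 34, 46]
Result: [4, 32, 5, 34, 46]


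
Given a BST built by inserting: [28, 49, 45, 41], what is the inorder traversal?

Tree insertion order: [28, 49, 45, 41]
Tree (level-order array): [28, None, 49, 45, None, 41]
Inorder traversal: [28, 41, 45, 49]


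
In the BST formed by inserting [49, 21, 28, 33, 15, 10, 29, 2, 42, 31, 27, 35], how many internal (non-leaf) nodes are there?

Tree built from: [49, 21, 28, 33, 15, 10, 29, 2, 42, 31, 27, 35]
Tree (level-order array): [49, 21, None, 15, 28, 10, None, 27, 33, 2, None, None, None, 29, 42, None, None, None, 31, 35]
Rule: An internal node has at least one child.
Per-node child counts:
  node 49: 1 child(ren)
  node 21: 2 child(ren)
  node 15: 1 child(ren)
  node 10: 1 child(ren)
  node 2: 0 child(ren)
  node 28: 2 child(ren)
  node 27: 0 child(ren)
  node 33: 2 child(ren)
  node 29: 1 child(ren)
  node 31: 0 child(ren)
  node 42: 1 child(ren)
  node 35: 0 child(ren)
Matching nodes: [49, 21, 15, 10, 28, 33, 29, 42]
Count of internal (non-leaf) nodes: 8


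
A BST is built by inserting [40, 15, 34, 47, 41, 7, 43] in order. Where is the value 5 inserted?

Starting tree (level order): [40, 15, 47, 7, 34, 41, None, None, None, None, None, None, 43]
Insertion path: 40 -> 15 -> 7
Result: insert 5 as left child of 7
Final tree (level order): [40, 15, 47, 7, 34, 41, None, 5, None, None, None, None, 43]


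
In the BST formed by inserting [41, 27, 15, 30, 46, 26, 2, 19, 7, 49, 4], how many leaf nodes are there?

Tree built from: [41, 27, 15, 30, 46, 26, 2, 19, 7, 49, 4]
Tree (level-order array): [41, 27, 46, 15, 30, None, 49, 2, 26, None, None, None, None, None, 7, 19, None, 4]
Rule: A leaf has 0 children.
Per-node child counts:
  node 41: 2 child(ren)
  node 27: 2 child(ren)
  node 15: 2 child(ren)
  node 2: 1 child(ren)
  node 7: 1 child(ren)
  node 4: 0 child(ren)
  node 26: 1 child(ren)
  node 19: 0 child(ren)
  node 30: 0 child(ren)
  node 46: 1 child(ren)
  node 49: 0 child(ren)
Matching nodes: [4, 19, 30, 49]
Count of leaf nodes: 4


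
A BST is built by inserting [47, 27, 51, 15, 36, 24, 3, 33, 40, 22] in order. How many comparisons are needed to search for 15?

Search path for 15: 47 -> 27 -> 15
Found: True
Comparisons: 3


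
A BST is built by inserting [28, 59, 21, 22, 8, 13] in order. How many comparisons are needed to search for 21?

Search path for 21: 28 -> 21
Found: True
Comparisons: 2


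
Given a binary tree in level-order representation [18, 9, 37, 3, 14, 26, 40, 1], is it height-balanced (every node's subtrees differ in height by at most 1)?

Tree (level-order array): [18, 9, 37, 3, 14, 26, 40, 1]
Definition: a tree is height-balanced if, at every node, |h(left) - h(right)| <= 1 (empty subtree has height -1).
Bottom-up per-node check:
  node 1: h_left=-1, h_right=-1, diff=0 [OK], height=0
  node 3: h_left=0, h_right=-1, diff=1 [OK], height=1
  node 14: h_left=-1, h_right=-1, diff=0 [OK], height=0
  node 9: h_left=1, h_right=0, diff=1 [OK], height=2
  node 26: h_left=-1, h_right=-1, diff=0 [OK], height=0
  node 40: h_left=-1, h_right=-1, diff=0 [OK], height=0
  node 37: h_left=0, h_right=0, diff=0 [OK], height=1
  node 18: h_left=2, h_right=1, diff=1 [OK], height=3
All nodes satisfy the balance condition.
Result: Balanced


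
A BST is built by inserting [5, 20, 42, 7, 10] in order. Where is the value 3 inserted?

Starting tree (level order): [5, None, 20, 7, 42, None, 10]
Insertion path: 5
Result: insert 3 as left child of 5
Final tree (level order): [5, 3, 20, None, None, 7, 42, None, 10]


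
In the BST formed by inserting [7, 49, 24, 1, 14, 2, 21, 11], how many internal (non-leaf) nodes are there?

Tree built from: [7, 49, 24, 1, 14, 2, 21, 11]
Tree (level-order array): [7, 1, 49, None, 2, 24, None, None, None, 14, None, 11, 21]
Rule: An internal node has at least one child.
Per-node child counts:
  node 7: 2 child(ren)
  node 1: 1 child(ren)
  node 2: 0 child(ren)
  node 49: 1 child(ren)
  node 24: 1 child(ren)
  node 14: 2 child(ren)
  node 11: 0 child(ren)
  node 21: 0 child(ren)
Matching nodes: [7, 1, 49, 24, 14]
Count of internal (non-leaf) nodes: 5


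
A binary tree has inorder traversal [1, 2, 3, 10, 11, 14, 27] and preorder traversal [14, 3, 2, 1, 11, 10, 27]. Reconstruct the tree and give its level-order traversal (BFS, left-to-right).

Inorder:  [1, 2, 3, 10, 11, 14, 27]
Preorder: [14, 3, 2, 1, 11, 10, 27]
Algorithm: preorder visits root first, so consume preorder in order;
for each root, split the current inorder slice at that value into
left-subtree inorder and right-subtree inorder, then recurse.
Recursive splits:
  root=14; inorder splits into left=[1, 2, 3, 10, 11], right=[27]
  root=3; inorder splits into left=[1, 2], right=[10, 11]
  root=2; inorder splits into left=[1], right=[]
  root=1; inorder splits into left=[], right=[]
  root=11; inorder splits into left=[10], right=[]
  root=10; inorder splits into left=[], right=[]
  root=27; inorder splits into left=[], right=[]
Reconstructed level-order: [14, 3, 27, 2, 11, 1, 10]


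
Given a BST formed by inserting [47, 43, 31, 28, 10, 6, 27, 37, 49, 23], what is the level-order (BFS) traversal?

Tree insertion order: [47, 43, 31, 28, 10, 6, 27, 37, 49, 23]
Tree (level-order array): [47, 43, 49, 31, None, None, None, 28, 37, 10, None, None, None, 6, 27, None, None, 23]
BFS from the root, enqueuing left then right child of each popped node:
  queue [47] -> pop 47, enqueue [43, 49], visited so far: [47]
  queue [43, 49] -> pop 43, enqueue [31], visited so far: [47, 43]
  queue [49, 31] -> pop 49, enqueue [none], visited so far: [47, 43, 49]
  queue [31] -> pop 31, enqueue [28, 37], visited so far: [47, 43, 49, 31]
  queue [28, 37] -> pop 28, enqueue [10], visited so far: [47, 43, 49, 31, 28]
  queue [37, 10] -> pop 37, enqueue [none], visited so far: [47, 43, 49, 31, 28, 37]
  queue [10] -> pop 10, enqueue [6, 27], visited so far: [47, 43, 49, 31, 28, 37, 10]
  queue [6, 27] -> pop 6, enqueue [none], visited so far: [47, 43, 49, 31, 28, 37, 10, 6]
  queue [27] -> pop 27, enqueue [23], visited so far: [47, 43, 49, 31, 28, 37, 10, 6, 27]
  queue [23] -> pop 23, enqueue [none], visited so far: [47, 43, 49, 31, 28, 37, 10, 6, 27, 23]
Result: [47, 43, 49, 31, 28, 37, 10, 6, 27, 23]


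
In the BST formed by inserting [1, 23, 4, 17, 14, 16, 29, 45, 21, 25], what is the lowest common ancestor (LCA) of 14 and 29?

Tree insertion order: [1, 23, 4, 17, 14, 16, 29, 45, 21, 25]
Tree (level-order array): [1, None, 23, 4, 29, None, 17, 25, 45, 14, 21, None, None, None, None, None, 16]
In a BST, the LCA of p=14, q=29 is the first node v on the
root-to-leaf path with p <= v <= q (go left if both < v, right if both > v).
Walk from root:
  at 1: both 14 and 29 > 1, go right
  at 23: 14 <= 23 <= 29, this is the LCA
LCA = 23


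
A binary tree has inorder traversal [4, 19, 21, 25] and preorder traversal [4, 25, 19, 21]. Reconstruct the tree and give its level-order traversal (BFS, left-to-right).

Inorder:  [4, 19, 21, 25]
Preorder: [4, 25, 19, 21]
Algorithm: preorder visits root first, so consume preorder in order;
for each root, split the current inorder slice at that value into
left-subtree inorder and right-subtree inorder, then recurse.
Recursive splits:
  root=4; inorder splits into left=[], right=[19, 21, 25]
  root=25; inorder splits into left=[19, 21], right=[]
  root=19; inorder splits into left=[], right=[21]
  root=21; inorder splits into left=[], right=[]
Reconstructed level-order: [4, 25, 19, 21]


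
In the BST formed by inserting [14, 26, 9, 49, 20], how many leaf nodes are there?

Tree built from: [14, 26, 9, 49, 20]
Tree (level-order array): [14, 9, 26, None, None, 20, 49]
Rule: A leaf has 0 children.
Per-node child counts:
  node 14: 2 child(ren)
  node 9: 0 child(ren)
  node 26: 2 child(ren)
  node 20: 0 child(ren)
  node 49: 0 child(ren)
Matching nodes: [9, 20, 49]
Count of leaf nodes: 3


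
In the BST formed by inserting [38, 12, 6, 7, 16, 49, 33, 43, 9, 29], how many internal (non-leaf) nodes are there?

Tree built from: [38, 12, 6, 7, 16, 49, 33, 43, 9, 29]
Tree (level-order array): [38, 12, 49, 6, 16, 43, None, None, 7, None, 33, None, None, None, 9, 29]
Rule: An internal node has at least one child.
Per-node child counts:
  node 38: 2 child(ren)
  node 12: 2 child(ren)
  node 6: 1 child(ren)
  node 7: 1 child(ren)
  node 9: 0 child(ren)
  node 16: 1 child(ren)
  node 33: 1 child(ren)
  node 29: 0 child(ren)
  node 49: 1 child(ren)
  node 43: 0 child(ren)
Matching nodes: [38, 12, 6, 7, 16, 33, 49]
Count of internal (non-leaf) nodes: 7


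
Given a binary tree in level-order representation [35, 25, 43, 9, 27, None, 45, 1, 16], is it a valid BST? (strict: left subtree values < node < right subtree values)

Level-order array: [35, 25, 43, 9, 27, None, 45, 1, 16]
Validate using subtree bounds (lo, hi): at each node, require lo < value < hi,
then recurse left with hi=value and right with lo=value.
Preorder trace (stopping at first violation):
  at node 35 with bounds (-inf, +inf): OK
  at node 25 with bounds (-inf, 35): OK
  at node 9 with bounds (-inf, 25): OK
  at node 1 with bounds (-inf, 9): OK
  at node 16 with bounds (9, 25): OK
  at node 27 with bounds (25, 35): OK
  at node 43 with bounds (35, +inf): OK
  at node 45 with bounds (43, +inf): OK
No violation found at any node.
Result: Valid BST


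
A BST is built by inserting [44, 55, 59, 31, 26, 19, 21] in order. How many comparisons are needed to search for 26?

Search path for 26: 44 -> 31 -> 26
Found: True
Comparisons: 3


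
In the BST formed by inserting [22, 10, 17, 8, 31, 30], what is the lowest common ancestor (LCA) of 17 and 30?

Tree insertion order: [22, 10, 17, 8, 31, 30]
Tree (level-order array): [22, 10, 31, 8, 17, 30]
In a BST, the LCA of p=17, q=30 is the first node v on the
root-to-leaf path with p <= v <= q (go left if both < v, right if both > v).
Walk from root:
  at 22: 17 <= 22 <= 30, this is the LCA
LCA = 22


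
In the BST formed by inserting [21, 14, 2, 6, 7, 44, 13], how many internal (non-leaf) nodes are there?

Tree built from: [21, 14, 2, 6, 7, 44, 13]
Tree (level-order array): [21, 14, 44, 2, None, None, None, None, 6, None, 7, None, 13]
Rule: An internal node has at least one child.
Per-node child counts:
  node 21: 2 child(ren)
  node 14: 1 child(ren)
  node 2: 1 child(ren)
  node 6: 1 child(ren)
  node 7: 1 child(ren)
  node 13: 0 child(ren)
  node 44: 0 child(ren)
Matching nodes: [21, 14, 2, 6, 7]
Count of internal (non-leaf) nodes: 5


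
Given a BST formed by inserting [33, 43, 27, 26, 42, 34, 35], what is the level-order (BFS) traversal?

Tree insertion order: [33, 43, 27, 26, 42, 34, 35]
Tree (level-order array): [33, 27, 43, 26, None, 42, None, None, None, 34, None, None, 35]
BFS from the root, enqueuing left then right child of each popped node:
  queue [33] -> pop 33, enqueue [27, 43], visited so far: [33]
  queue [27, 43] -> pop 27, enqueue [26], visited so far: [33, 27]
  queue [43, 26] -> pop 43, enqueue [42], visited so far: [33, 27, 43]
  queue [26, 42] -> pop 26, enqueue [none], visited so far: [33, 27, 43, 26]
  queue [42] -> pop 42, enqueue [34], visited so far: [33, 27, 43, 26, 42]
  queue [34] -> pop 34, enqueue [35], visited so far: [33, 27, 43, 26, 42, 34]
  queue [35] -> pop 35, enqueue [none], visited so far: [33, 27, 43, 26, 42, 34, 35]
Result: [33, 27, 43, 26, 42, 34, 35]
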